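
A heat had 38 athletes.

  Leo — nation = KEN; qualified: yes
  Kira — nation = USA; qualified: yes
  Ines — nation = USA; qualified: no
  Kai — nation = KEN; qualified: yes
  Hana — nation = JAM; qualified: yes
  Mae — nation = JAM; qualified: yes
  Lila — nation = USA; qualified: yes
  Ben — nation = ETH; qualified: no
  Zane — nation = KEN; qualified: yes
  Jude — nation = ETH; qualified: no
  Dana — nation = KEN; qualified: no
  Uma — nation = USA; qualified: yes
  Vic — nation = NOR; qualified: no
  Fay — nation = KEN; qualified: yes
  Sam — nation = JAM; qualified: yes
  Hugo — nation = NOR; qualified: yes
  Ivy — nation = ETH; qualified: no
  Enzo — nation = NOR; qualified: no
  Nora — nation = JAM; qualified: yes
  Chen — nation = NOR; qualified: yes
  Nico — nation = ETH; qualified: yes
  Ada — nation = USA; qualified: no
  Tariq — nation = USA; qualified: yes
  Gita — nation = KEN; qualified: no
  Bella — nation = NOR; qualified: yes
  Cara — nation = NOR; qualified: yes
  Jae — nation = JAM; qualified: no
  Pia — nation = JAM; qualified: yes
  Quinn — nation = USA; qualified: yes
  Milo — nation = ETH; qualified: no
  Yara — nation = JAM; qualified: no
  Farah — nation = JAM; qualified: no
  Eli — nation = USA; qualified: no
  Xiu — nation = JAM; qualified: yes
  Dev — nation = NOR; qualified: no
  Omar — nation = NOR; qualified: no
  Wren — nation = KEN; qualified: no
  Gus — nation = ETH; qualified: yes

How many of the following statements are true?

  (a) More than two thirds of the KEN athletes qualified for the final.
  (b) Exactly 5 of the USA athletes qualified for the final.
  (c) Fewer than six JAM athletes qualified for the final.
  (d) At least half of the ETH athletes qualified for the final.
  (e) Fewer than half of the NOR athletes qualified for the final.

(a) KEN: |A| = 7, |A ∩ B| = 4; needs |A ∩ B| / |A| > 2/3 — false.
(b) USA: |A| = 8, |A ∩ B| = 5; needs |A ∩ B| = 5 — true.
(c) JAM: |A| = 9, |A ∩ B| = 6; needs |A ∩ B| < 6 — false.
(d) ETH: |A| = 6, |A ∩ B| = 2; needs |A ∩ B| ≥ |A ∖ B| — false.
(e) NOR: |A| = 8, |A ∩ B| = 4; needs |A ∩ B| < |A ∖ B| — false.

1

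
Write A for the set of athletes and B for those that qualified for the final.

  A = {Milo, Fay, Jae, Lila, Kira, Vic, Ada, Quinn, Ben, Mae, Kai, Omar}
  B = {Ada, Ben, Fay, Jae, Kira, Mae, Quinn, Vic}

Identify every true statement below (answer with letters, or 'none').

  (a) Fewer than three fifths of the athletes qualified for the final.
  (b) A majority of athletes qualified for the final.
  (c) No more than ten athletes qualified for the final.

(b), (c)

|A| = 12, |A ∩ B| = 8, |A ∖ B| = 4.
(a) |A ∩ B| / |A| < 3/5: fails.
(b) |A ∩ B| > |A ∖ B|: holds.
(c) |A ∩ B| ≤ 10: holds.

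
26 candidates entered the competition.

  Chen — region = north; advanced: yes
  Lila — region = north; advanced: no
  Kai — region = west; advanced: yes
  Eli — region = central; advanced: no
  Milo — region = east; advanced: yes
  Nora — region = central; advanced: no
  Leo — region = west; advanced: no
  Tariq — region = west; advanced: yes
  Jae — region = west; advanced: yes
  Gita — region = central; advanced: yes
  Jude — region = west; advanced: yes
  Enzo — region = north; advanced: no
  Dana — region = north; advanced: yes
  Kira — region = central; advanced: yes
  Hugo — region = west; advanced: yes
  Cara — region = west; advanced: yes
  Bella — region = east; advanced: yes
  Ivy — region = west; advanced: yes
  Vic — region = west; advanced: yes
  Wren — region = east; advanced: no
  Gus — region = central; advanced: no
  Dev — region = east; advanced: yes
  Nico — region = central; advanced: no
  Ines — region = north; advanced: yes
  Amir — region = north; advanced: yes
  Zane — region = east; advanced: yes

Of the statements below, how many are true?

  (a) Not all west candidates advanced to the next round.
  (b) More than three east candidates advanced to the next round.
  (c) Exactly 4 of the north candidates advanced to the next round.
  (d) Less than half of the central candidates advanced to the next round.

(a) west: |A| = 9, |A ∩ B| = 8; needs A ⊄ B (|A ∖ B| ≥ 1) — true.
(b) east: |A| = 5, |A ∩ B| = 4; needs |A ∩ B| > 3 — true.
(c) north: |A| = 6, |A ∩ B| = 4; needs |A ∩ B| = 4 — true.
(d) central: |A| = 6, |A ∩ B| = 2; needs |A ∩ B| < |A ∖ B| — true.

4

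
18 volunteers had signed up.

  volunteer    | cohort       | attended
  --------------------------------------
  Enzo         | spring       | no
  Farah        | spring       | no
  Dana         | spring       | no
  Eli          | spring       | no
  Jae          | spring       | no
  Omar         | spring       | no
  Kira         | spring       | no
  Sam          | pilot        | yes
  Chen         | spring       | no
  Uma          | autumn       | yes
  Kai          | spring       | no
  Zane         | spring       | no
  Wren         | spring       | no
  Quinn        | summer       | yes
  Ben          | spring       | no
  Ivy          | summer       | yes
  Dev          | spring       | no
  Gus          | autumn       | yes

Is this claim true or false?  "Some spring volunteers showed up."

'Some spring volunteers showed up' holds iff A ∩ B ≠ ∅ (|A ∩ B| ≥ 1).
A (the restrictor) = {Enzo, Farah, Dana, Eli, Jae, Omar, Kira, Chen, Kai, Zane, Wren, Ben, Dev}, |A| = 13.
A ∩ B = {}, so |A ∩ B| = 0.
So the statement is false.

False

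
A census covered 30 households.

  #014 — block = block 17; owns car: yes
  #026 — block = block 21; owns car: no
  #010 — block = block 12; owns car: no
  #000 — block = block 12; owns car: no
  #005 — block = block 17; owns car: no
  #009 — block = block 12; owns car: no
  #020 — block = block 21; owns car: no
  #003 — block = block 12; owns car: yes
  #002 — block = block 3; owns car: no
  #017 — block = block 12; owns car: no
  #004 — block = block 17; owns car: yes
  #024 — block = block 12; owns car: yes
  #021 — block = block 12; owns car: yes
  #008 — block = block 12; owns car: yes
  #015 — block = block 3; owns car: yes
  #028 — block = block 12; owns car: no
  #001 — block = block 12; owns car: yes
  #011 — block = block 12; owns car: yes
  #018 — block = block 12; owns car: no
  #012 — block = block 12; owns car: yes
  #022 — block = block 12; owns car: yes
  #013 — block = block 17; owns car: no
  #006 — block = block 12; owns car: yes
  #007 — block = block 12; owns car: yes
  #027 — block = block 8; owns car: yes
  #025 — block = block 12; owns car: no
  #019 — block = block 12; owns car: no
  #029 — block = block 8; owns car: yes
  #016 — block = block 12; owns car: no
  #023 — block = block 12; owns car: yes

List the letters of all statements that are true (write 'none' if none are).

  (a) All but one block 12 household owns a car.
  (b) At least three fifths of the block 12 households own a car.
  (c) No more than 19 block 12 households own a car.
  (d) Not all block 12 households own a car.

(c), (d)

|A| = 20, |A ∩ B| = 11, |A ∖ B| = 9.
(a) |A ∖ B| = 1: fails.
(b) |A ∩ B| / |A| ≥ 3/5: fails.
(c) |A ∩ B| ≤ 19: holds.
(d) A ⊄ B (|A ∖ B| ≥ 1): holds.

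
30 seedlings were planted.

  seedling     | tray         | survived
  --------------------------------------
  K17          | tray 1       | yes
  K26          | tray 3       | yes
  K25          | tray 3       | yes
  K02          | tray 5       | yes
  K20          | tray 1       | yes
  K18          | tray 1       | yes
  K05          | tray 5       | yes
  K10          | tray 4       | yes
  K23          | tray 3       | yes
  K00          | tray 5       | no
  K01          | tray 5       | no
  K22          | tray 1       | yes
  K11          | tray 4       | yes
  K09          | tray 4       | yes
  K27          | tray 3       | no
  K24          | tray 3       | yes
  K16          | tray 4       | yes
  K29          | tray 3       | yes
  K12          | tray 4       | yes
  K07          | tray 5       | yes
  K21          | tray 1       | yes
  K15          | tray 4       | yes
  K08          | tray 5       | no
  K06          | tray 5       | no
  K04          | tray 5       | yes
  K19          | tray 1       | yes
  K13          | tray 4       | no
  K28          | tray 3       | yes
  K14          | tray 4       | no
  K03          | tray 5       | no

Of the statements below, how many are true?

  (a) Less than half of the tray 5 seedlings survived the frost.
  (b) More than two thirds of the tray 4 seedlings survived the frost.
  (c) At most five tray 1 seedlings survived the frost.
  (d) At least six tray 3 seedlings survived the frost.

3

(a) tray 5: |A| = 9, |A ∩ B| = 4; needs |A ∩ B| < |A ∖ B| — true.
(b) tray 4: |A| = 8, |A ∩ B| = 6; needs |A ∩ B| / |A| > 2/3 — true.
(c) tray 1: |A| = 6, |A ∩ B| = 6; needs |A ∩ B| ≤ 5 — false.
(d) tray 3: |A| = 7, |A ∩ B| = 6; needs |A ∩ B| ≥ 6 — true.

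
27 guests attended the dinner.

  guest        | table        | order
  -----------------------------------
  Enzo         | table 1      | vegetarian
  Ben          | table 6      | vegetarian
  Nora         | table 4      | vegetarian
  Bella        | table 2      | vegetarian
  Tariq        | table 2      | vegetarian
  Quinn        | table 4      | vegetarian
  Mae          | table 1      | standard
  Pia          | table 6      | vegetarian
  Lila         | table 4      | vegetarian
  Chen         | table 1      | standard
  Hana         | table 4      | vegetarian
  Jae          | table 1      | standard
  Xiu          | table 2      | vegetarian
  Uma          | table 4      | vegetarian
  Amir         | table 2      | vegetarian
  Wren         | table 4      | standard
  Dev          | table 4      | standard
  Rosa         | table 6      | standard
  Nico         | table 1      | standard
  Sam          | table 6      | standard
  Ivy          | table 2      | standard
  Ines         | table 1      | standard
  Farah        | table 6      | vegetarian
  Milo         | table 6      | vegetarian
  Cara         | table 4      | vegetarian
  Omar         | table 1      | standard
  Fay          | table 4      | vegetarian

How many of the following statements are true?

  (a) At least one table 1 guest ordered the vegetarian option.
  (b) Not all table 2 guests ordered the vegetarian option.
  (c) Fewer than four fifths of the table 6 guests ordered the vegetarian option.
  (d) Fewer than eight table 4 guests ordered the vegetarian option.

(a) table 1: |A| = 7, |A ∩ B| = 1; needs A ∩ B ≠ ∅ (|A ∩ B| ≥ 1) — true.
(b) table 2: |A| = 5, |A ∩ B| = 4; needs A ⊄ B (|A ∖ B| ≥ 1) — true.
(c) table 6: |A| = 6, |A ∩ B| = 4; needs |A ∩ B| / |A| < 4/5 — true.
(d) table 4: |A| = 9, |A ∩ B| = 7; needs |A ∩ B| < 8 — true.

4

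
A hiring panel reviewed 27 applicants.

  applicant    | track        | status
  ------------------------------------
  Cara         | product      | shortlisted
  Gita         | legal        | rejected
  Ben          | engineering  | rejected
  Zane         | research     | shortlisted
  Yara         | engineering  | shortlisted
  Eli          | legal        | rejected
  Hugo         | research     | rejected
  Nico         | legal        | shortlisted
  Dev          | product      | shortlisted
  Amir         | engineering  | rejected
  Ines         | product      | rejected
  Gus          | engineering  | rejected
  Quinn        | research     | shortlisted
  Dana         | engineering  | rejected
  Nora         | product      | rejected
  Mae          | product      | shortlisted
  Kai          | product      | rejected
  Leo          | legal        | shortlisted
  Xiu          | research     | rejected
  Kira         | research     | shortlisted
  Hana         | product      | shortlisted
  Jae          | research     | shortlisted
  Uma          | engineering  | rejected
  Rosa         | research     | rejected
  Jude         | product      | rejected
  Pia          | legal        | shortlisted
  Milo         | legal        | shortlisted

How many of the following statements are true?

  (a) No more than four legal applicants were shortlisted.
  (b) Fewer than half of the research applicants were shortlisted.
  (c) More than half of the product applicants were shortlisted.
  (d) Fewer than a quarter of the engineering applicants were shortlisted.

2

(a) legal: |A| = 6, |A ∩ B| = 4; needs |A ∩ B| ≤ 4 — true.
(b) research: |A| = 7, |A ∩ B| = 4; needs |A ∩ B| < |A ∖ B| — false.
(c) product: |A| = 8, |A ∩ B| = 4; needs |A ∩ B| > |A ∖ B| — false.
(d) engineering: |A| = 6, |A ∩ B| = 1; needs |A ∩ B| / |A| < 1/4 — true.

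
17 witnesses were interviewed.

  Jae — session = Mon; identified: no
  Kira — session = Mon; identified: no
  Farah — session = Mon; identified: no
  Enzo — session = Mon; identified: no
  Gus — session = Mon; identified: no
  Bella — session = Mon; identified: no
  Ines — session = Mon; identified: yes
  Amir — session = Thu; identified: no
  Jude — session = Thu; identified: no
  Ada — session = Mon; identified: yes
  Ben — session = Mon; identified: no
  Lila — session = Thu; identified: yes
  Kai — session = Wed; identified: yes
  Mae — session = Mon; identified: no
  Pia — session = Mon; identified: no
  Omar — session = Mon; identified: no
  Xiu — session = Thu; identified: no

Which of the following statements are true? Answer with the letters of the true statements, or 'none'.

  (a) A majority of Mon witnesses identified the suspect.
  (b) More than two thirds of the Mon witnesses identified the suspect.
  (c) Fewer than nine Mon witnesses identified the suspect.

(c)

|A| = 12, |A ∩ B| = 2, |A ∖ B| = 10.
(a) |A ∩ B| > |A ∖ B|: fails.
(b) |A ∩ B| / |A| > 2/3: fails.
(c) |A ∩ B| < 9: holds.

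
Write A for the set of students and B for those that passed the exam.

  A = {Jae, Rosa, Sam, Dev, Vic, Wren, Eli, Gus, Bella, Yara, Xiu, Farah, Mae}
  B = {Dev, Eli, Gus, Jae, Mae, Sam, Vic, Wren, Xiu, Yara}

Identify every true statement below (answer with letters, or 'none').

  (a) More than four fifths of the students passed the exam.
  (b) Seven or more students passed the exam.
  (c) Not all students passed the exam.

|A| = 13, |A ∩ B| = 10, |A ∖ B| = 3.
(a) |A ∩ B| / |A| > 4/5: fails.
(b) |A ∩ B| ≥ 7: holds.
(c) A ⊄ B (|A ∖ B| ≥ 1): holds.

(b), (c)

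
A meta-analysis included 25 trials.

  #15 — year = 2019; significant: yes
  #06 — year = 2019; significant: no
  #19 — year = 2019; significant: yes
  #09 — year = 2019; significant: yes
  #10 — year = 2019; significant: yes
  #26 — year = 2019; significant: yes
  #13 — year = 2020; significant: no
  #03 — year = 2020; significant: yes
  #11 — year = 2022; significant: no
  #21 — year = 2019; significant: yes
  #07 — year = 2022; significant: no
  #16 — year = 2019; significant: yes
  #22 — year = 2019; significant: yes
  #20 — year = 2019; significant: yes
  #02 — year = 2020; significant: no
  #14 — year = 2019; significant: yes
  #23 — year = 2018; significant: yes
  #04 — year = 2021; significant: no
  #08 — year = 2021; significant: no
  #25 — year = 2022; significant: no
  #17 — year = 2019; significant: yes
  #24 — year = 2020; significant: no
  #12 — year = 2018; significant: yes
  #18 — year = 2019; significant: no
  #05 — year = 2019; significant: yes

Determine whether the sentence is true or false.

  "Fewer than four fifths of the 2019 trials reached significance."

False

The determiner here denotes the relation: |A ∩ B| / |A| < 4/5.
A (the restrictor) = {#15, #06, #19, #09, #10, #26, #21, #16, #22, #20, #14, #17, #18, #05}, |A| = 14.
A ∩ B = {#15, #19, #09, #10, #26, #21, #16, #22, #20, #14, #17, #05}, so |A ∩ B| = 12.
A ∖ B = {#06, #18}, so |A ∖ B| = 2.
|A ∩ B|/|A| = 12/14, so the statement is false.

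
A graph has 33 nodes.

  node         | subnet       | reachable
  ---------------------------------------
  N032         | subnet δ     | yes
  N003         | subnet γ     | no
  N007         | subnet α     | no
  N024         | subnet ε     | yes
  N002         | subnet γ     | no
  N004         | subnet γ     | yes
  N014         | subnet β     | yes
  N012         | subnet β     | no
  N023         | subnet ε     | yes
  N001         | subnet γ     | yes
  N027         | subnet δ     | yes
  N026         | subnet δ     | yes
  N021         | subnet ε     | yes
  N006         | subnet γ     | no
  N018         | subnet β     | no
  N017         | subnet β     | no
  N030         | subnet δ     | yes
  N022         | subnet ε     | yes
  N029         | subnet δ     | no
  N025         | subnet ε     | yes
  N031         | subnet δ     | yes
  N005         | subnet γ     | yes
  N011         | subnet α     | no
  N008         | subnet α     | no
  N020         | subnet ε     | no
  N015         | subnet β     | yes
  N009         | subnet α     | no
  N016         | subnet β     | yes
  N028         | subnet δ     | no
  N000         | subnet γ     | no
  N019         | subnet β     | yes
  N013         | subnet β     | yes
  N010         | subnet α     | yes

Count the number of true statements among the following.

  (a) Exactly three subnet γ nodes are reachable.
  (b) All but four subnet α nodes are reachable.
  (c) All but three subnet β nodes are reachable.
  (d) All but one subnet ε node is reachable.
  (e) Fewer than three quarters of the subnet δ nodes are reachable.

5

(a) subnet γ: |A| = 7, |A ∩ B| = 3; needs |A ∩ B| = 3 — true.
(b) subnet α: |A| = 5, |A ∩ B| = 1; needs |A ∖ B| = 4 — true.
(c) subnet β: |A| = 8, |A ∩ B| = 5; needs |A ∖ B| = 3 — true.
(d) subnet ε: |A| = 6, |A ∩ B| = 5; needs |A ∖ B| = 1 — true.
(e) subnet δ: |A| = 7, |A ∩ B| = 5; needs |A ∩ B| / |A| < 3/4 — true.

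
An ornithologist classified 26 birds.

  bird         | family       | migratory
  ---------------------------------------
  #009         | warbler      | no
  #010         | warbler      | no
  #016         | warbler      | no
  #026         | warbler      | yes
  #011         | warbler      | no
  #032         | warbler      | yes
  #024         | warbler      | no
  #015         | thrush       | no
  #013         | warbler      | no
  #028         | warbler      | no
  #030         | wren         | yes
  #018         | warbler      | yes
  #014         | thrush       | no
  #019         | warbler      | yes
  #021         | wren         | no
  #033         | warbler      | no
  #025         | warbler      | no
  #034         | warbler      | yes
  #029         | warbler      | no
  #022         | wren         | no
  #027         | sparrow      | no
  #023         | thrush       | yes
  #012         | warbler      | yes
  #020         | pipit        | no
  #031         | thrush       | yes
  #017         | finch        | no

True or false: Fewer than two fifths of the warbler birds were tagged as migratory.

True

'Fewer than two fifths of the warbler birds were tagged as migratory' holds iff |A ∩ B| / |A| < 2/5.
|A| = 16, |A ∩ B| = 6, |A ∖ B| = 10.
|A ∩ B|/|A| = 6/16, so the statement is true.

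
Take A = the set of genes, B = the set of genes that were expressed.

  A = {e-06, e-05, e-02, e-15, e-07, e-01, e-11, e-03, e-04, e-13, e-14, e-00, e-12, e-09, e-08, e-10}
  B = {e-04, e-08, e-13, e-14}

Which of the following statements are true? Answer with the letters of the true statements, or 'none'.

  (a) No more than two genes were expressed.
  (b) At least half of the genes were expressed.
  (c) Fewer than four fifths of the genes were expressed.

(c)

|A| = 16, |A ∩ B| = 4, |A ∖ B| = 12.
(a) |A ∩ B| ≤ 2: fails.
(b) |A ∩ B| ≥ |A ∖ B|: fails.
(c) |A ∩ B| / |A| < 4/5: holds.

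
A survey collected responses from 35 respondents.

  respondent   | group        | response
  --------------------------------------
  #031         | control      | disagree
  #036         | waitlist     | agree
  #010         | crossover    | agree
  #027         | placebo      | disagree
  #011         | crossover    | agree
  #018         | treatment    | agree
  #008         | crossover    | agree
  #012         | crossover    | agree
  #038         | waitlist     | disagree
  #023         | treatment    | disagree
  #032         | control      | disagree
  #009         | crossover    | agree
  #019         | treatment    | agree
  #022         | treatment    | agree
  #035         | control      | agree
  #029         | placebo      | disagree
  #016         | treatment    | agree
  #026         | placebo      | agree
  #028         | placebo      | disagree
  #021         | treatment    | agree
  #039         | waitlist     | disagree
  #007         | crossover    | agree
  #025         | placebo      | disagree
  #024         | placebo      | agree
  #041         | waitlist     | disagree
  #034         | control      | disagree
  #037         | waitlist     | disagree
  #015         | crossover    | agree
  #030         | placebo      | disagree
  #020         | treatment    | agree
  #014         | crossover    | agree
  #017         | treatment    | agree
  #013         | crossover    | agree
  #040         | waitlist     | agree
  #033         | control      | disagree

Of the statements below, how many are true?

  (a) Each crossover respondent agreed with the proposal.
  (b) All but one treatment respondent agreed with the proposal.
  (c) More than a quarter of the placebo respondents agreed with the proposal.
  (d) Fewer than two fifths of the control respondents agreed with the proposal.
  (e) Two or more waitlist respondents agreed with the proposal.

5

(a) crossover: |A| = 9, |A ∩ B| = 9; needs A ⊆ B, i.e. every element of A is in B (|A ∖ B| = 0) — true.
(b) treatment: |A| = 8, |A ∩ B| = 7; needs |A ∖ B| = 1 — true.
(c) placebo: |A| = 7, |A ∩ B| = 2; needs |A ∩ B| / |A| > 1/4 — true.
(d) control: |A| = 5, |A ∩ B| = 1; needs |A ∩ B| / |A| < 2/5 — true.
(e) waitlist: |A| = 6, |A ∩ B| = 2; needs |A ∩ B| ≥ 2 — true.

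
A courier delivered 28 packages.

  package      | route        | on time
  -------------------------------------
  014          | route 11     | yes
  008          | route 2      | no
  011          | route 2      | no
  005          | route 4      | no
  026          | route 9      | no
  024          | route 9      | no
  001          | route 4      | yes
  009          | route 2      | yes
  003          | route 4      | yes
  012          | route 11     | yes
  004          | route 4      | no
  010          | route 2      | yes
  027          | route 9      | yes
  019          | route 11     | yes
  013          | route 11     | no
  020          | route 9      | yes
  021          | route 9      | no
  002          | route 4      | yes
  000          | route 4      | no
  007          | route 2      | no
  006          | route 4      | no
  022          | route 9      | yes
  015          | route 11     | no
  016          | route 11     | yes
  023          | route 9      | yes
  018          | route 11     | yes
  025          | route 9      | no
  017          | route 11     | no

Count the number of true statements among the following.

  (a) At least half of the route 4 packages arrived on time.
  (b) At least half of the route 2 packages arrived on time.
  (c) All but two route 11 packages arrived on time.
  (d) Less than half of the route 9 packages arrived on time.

(a) route 4: |A| = 7, |A ∩ B| = 3; needs |A ∩ B| ≥ |A ∖ B| — false.
(b) route 2: |A| = 5, |A ∩ B| = 2; needs |A ∩ B| ≥ |A ∖ B| — false.
(c) route 11: |A| = 8, |A ∩ B| = 5; needs |A ∖ B| = 2 — false.
(d) route 9: |A| = 8, |A ∩ B| = 4; needs |A ∩ B| < |A ∖ B| — false.

0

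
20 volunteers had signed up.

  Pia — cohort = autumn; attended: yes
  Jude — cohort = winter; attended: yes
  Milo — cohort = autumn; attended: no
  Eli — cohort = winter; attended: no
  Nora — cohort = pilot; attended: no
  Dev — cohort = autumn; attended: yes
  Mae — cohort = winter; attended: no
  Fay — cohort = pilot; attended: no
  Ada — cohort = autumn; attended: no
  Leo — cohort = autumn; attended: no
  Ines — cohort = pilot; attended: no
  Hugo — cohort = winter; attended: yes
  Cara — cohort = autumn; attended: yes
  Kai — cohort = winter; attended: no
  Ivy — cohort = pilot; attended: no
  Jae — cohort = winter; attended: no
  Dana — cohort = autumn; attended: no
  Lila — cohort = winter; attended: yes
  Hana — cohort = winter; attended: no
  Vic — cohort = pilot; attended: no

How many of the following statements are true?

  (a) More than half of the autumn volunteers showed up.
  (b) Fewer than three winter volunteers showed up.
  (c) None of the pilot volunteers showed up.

1

(a) autumn: |A| = 7, |A ∩ B| = 3; needs |A ∩ B| > |A ∖ B| — false.
(b) winter: |A| = 8, |A ∩ B| = 3; needs |A ∩ B| < 3 — false.
(c) pilot: |A| = 5, |A ∩ B| = 0; needs A ∩ B = ∅ (|A ∩ B| = 0) — true.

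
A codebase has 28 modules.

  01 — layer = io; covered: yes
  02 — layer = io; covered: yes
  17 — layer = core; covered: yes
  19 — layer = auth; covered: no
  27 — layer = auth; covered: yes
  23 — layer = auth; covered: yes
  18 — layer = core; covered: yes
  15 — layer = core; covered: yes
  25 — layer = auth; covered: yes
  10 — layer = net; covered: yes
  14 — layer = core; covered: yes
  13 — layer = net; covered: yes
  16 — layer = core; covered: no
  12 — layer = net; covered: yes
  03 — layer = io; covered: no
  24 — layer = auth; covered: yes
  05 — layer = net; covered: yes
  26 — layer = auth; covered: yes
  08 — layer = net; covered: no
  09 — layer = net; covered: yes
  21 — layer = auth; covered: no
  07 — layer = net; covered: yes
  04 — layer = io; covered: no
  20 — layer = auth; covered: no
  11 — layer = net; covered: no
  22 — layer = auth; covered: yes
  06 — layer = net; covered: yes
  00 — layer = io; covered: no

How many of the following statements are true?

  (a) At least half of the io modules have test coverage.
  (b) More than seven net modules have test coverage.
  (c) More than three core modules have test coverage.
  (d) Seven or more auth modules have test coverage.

1

(a) io: |A| = 5, |A ∩ B| = 2; needs |A ∩ B| ≥ |A ∖ B| — false.
(b) net: |A| = 9, |A ∩ B| = 7; needs |A ∩ B| > 7 — false.
(c) core: |A| = 5, |A ∩ B| = 4; needs |A ∩ B| > 3 — true.
(d) auth: |A| = 9, |A ∩ B| = 6; needs |A ∩ B| ≥ 7 — false.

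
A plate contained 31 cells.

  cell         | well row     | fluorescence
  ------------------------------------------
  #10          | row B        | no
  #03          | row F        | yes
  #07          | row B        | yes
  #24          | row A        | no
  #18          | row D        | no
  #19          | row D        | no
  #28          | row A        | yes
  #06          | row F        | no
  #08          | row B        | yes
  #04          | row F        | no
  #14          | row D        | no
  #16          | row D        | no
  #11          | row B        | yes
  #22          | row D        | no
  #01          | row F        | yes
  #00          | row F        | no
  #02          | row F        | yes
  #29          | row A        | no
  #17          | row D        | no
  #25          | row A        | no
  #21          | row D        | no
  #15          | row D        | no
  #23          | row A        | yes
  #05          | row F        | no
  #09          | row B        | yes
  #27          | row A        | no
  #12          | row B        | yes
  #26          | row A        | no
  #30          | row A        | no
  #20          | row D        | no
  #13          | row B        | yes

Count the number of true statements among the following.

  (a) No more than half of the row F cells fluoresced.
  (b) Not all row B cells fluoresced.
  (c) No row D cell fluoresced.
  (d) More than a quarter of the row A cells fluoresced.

3

(a) row F: |A| = 7, |A ∩ B| = 3; needs |A ∩ B| ≤ |A ∖ B| — true.
(b) row B: |A| = 7, |A ∩ B| = 6; needs A ⊄ B (|A ∖ B| ≥ 1) — true.
(c) row D: |A| = 9, |A ∩ B| = 0; needs A ∩ B = ∅ (|A ∩ B| = 0) — true.
(d) row A: |A| = 8, |A ∩ B| = 2; needs |A ∩ B| / |A| > 1/4 — false.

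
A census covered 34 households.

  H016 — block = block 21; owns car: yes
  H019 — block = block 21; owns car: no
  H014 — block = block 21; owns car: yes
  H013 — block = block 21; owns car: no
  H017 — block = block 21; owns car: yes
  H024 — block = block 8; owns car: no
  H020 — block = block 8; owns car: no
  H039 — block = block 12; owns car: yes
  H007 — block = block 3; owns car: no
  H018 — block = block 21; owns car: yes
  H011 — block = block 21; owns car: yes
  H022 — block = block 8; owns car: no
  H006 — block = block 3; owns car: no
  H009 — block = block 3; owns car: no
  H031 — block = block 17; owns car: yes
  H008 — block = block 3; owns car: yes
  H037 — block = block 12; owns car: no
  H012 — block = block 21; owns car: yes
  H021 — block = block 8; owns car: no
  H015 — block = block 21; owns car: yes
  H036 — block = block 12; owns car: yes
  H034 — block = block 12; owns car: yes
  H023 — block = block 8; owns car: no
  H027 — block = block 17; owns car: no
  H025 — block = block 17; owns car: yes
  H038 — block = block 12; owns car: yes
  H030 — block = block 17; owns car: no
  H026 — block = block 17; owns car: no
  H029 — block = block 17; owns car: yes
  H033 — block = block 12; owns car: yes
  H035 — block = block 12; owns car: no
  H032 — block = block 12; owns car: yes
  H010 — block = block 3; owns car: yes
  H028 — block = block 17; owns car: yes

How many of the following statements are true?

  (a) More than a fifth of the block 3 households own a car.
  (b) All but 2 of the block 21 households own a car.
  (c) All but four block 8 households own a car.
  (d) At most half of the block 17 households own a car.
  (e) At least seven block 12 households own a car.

2

(a) block 3: |A| = 5, |A ∩ B| = 2; needs |A ∩ B| / |A| > 1/5 — true.
(b) block 21: |A| = 9, |A ∩ B| = 7; needs |A ∖ B| = 2 — true.
(c) block 8: |A| = 5, |A ∩ B| = 0; needs |A ∖ B| = 4 — false.
(d) block 17: |A| = 7, |A ∩ B| = 4; needs |A ∩ B| ≤ |A ∖ B| — false.
(e) block 12: |A| = 8, |A ∩ B| = 6; needs |A ∩ B| ≥ 7 — false.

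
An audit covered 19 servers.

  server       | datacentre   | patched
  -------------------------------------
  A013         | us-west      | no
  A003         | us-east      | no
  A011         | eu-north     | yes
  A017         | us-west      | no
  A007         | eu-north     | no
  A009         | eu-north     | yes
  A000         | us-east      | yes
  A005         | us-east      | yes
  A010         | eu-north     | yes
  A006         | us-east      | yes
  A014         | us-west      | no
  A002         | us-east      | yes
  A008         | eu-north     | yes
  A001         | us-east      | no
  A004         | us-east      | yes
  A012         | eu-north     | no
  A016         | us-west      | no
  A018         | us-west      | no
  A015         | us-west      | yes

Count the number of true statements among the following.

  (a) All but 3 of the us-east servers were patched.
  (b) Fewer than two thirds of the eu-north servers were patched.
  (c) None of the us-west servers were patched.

(a) us-east: |A| = 7, |A ∩ B| = 5; needs |A ∖ B| = 3 — false.
(b) eu-north: |A| = 6, |A ∩ B| = 4; needs |A ∩ B| / |A| < 2/3 — false.
(c) us-west: |A| = 6, |A ∩ B| = 1; needs A ∩ B = ∅ (|A ∩ B| = 0) — false.

0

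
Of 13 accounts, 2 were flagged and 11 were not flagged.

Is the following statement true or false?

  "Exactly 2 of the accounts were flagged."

'Exactly 2 of the accounts were flagged' holds iff |A ∩ B| = 2.
|A| = 13, |A ∩ B| = 2, |A ∖ B| = 11.
|A ∩ B| = 2, so the statement is true.

True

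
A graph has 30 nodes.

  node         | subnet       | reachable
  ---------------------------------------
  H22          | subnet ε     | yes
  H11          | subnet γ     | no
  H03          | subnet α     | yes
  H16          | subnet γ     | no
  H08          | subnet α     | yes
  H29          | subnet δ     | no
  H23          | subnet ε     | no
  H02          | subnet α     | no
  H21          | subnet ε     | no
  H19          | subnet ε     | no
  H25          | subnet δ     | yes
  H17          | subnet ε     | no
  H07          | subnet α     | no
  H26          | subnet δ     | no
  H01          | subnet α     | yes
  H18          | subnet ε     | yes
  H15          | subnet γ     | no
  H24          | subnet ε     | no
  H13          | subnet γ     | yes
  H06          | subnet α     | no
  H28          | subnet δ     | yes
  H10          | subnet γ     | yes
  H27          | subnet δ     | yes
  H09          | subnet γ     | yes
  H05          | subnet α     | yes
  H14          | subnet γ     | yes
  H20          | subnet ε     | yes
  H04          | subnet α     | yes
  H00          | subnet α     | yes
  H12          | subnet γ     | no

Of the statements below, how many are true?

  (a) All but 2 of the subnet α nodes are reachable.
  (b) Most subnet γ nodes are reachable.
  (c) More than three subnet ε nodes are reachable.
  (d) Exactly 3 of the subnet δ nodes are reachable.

(a) subnet α: |A| = 9, |A ∩ B| = 6; needs |A ∖ B| = 2 — false.
(b) subnet γ: |A| = 8, |A ∩ B| = 4; needs |A ∩ B| > |A ∖ B| — false.
(c) subnet ε: |A| = 8, |A ∩ B| = 3; needs |A ∩ B| > 3 — false.
(d) subnet δ: |A| = 5, |A ∩ B| = 3; needs |A ∩ B| = 3 — true.

1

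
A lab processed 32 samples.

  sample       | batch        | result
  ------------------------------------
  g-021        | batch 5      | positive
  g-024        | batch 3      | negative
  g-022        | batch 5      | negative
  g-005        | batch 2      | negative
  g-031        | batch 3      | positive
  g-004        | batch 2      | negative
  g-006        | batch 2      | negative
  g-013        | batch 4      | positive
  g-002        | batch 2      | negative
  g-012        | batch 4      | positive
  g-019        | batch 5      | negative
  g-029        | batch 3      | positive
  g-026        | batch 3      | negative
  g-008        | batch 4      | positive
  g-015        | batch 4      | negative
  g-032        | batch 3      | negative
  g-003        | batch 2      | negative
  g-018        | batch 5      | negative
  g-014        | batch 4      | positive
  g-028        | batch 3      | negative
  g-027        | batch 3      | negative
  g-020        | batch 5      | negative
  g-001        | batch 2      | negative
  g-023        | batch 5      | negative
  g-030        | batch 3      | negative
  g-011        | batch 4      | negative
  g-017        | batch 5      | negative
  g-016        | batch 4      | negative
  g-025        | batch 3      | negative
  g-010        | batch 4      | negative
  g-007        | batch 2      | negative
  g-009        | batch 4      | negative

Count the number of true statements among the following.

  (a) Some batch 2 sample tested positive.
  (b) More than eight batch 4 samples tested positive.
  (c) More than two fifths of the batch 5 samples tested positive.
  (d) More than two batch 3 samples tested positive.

(a) batch 2: |A| = 7, |A ∩ B| = 0; needs A ∩ B ≠ ∅ (|A ∩ B| ≥ 1) — false.
(b) batch 4: |A| = 9, |A ∩ B| = 4; needs |A ∩ B| > 8 — false.
(c) batch 5: |A| = 7, |A ∩ B| = 1; needs |A ∩ B| / |A| > 2/5 — false.
(d) batch 3: |A| = 9, |A ∩ B| = 2; needs |A ∩ B| > 2 — false.

0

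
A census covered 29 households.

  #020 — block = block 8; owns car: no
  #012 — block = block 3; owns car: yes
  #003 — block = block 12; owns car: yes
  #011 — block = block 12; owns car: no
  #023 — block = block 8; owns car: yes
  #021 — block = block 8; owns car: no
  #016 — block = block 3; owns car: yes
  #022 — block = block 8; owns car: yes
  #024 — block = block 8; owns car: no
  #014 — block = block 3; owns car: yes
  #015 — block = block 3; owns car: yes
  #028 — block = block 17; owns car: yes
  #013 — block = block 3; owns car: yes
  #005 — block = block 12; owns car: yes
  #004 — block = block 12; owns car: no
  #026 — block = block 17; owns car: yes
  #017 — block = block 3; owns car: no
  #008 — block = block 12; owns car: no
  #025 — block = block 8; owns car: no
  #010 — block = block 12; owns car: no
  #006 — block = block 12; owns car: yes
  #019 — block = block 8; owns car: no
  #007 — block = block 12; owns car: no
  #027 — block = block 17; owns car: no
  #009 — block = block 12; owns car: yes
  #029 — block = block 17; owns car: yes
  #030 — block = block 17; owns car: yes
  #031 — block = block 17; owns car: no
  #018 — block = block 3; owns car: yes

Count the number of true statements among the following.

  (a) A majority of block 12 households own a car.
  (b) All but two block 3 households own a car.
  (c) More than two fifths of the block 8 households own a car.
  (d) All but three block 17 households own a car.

0

(a) block 12: |A| = 9, |A ∩ B| = 4; needs |A ∩ B| > |A ∖ B| — false.
(b) block 3: |A| = 7, |A ∩ B| = 6; needs |A ∖ B| = 2 — false.
(c) block 8: |A| = 7, |A ∩ B| = 2; needs |A ∩ B| / |A| > 2/5 — false.
(d) block 17: |A| = 6, |A ∩ B| = 4; needs |A ∖ B| = 3 — false.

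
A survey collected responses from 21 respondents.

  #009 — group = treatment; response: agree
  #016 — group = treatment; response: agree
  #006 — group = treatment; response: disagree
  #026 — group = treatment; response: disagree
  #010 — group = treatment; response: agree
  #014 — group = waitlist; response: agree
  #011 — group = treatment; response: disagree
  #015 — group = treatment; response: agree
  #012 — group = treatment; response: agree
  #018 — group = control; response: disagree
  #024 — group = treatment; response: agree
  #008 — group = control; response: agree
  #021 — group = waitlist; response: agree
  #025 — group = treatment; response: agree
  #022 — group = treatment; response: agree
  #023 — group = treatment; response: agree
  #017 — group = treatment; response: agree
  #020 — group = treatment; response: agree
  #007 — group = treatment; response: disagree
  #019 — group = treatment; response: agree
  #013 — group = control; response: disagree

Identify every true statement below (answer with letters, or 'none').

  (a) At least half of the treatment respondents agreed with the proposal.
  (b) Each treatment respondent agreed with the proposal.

(a)

|A| = 16, |A ∩ B| = 12, |A ∖ B| = 4.
(a) |A ∩ B| ≥ |A ∖ B|: holds.
(b) A ⊆ B, i.e. every element of A is in B (|A ∖ B| = 0): fails.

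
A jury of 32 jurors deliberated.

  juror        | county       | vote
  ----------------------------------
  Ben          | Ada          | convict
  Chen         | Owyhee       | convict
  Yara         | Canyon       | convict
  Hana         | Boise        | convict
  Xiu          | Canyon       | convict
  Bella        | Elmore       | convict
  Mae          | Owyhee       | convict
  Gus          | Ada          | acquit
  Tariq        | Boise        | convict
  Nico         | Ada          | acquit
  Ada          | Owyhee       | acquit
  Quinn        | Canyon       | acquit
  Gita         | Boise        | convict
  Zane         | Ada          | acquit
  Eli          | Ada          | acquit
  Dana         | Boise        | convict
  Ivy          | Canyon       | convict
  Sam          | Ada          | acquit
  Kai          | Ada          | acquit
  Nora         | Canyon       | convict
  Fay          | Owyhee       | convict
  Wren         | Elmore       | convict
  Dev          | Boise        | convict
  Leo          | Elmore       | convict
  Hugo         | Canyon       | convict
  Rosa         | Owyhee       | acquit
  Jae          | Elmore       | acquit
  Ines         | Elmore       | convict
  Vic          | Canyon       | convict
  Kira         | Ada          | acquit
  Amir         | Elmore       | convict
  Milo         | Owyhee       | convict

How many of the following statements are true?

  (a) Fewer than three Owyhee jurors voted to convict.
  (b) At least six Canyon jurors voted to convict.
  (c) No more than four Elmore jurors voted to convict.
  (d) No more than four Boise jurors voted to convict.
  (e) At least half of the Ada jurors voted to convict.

1

(a) Owyhee: |A| = 6, |A ∩ B| = 4; needs |A ∩ B| < 3 — false.
(b) Canyon: |A| = 7, |A ∩ B| = 6; needs |A ∩ B| ≥ 6 — true.
(c) Elmore: |A| = 6, |A ∩ B| = 5; needs |A ∩ B| ≤ 4 — false.
(d) Boise: |A| = 5, |A ∩ B| = 5; needs |A ∩ B| ≤ 4 — false.
(e) Ada: |A| = 8, |A ∩ B| = 1; needs |A ∩ B| ≥ |A ∖ B| — false.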